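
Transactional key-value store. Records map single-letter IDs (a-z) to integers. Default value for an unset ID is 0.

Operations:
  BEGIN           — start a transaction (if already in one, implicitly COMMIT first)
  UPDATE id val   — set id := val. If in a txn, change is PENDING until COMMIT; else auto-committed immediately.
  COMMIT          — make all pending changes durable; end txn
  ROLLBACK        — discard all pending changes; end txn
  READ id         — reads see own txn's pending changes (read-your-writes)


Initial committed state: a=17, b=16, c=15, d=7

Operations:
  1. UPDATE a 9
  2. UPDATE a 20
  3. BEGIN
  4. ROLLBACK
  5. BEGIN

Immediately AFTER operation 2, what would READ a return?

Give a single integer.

Initial committed: {a=17, b=16, c=15, d=7}
Op 1: UPDATE a=9 (auto-commit; committed a=9)
Op 2: UPDATE a=20 (auto-commit; committed a=20)
After op 2: visible(a) = 20 (pending={}, committed={a=20, b=16, c=15, d=7})

Answer: 20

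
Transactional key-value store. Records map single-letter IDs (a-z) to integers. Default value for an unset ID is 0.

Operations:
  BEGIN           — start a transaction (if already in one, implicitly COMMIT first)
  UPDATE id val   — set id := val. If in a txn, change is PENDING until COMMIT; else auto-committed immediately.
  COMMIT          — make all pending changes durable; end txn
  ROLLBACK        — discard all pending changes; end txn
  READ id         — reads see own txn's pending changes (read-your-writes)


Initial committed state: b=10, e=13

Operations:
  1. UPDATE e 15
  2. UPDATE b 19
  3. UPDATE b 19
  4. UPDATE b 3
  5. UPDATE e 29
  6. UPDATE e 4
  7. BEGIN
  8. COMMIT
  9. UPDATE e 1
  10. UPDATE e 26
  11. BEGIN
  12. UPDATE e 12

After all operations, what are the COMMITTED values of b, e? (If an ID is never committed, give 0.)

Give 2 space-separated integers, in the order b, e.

Answer: 3 26

Derivation:
Initial committed: {b=10, e=13}
Op 1: UPDATE e=15 (auto-commit; committed e=15)
Op 2: UPDATE b=19 (auto-commit; committed b=19)
Op 3: UPDATE b=19 (auto-commit; committed b=19)
Op 4: UPDATE b=3 (auto-commit; committed b=3)
Op 5: UPDATE e=29 (auto-commit; committed e=29)
Op 6: UPDATE e=4 (auto-commit; committed e=4)
Op 7: BEGIN: in_txn=True, pending={}
Op 8: COMMIT: merged [] into committed; committed now {b=3, e=4}
Op 9: UPDATE e=1 (auto-commit; committed e=1)
Op 10: UPDATE e=26 (auto-commit; committed e=26)
Op 11: BEGIN: in_txn=True, pending={}
Op 12: UPDATE e=12 (pending; pending now {e=12})
Final committed: {b=3, e=26}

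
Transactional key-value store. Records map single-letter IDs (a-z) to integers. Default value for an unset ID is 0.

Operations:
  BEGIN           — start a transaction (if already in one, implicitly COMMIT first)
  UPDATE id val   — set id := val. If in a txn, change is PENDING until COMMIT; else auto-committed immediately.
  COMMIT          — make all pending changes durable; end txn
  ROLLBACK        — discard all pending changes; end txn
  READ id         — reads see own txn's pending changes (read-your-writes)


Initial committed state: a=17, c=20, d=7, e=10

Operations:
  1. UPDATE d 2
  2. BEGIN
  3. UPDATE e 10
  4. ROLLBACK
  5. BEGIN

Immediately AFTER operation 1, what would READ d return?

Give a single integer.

Answer: 2

Derivation:
Initial committed: {a=17, c=20, d=7, e=10}
Op 1: UPDATE d=2 (auto-commit; committed d=2)
After op 1: visible(d) = 2 (pending={}, committed={a=17, c=20, d=2, e=10})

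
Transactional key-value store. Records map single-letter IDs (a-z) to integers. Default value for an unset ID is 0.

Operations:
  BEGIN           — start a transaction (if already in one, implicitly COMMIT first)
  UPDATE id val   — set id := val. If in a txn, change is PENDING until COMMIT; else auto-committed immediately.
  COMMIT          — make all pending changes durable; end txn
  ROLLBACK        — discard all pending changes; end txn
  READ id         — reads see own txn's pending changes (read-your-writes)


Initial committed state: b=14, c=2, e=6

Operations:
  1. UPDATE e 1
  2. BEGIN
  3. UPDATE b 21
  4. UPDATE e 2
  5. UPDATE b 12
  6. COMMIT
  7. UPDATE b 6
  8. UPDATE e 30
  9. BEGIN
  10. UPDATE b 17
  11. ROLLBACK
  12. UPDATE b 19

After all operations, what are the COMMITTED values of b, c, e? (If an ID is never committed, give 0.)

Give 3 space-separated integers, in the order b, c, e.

Initial committed: {b=14, c=2, e=6}
Op 1: UPDATE e=1 (auto-commit; committed e=1)
Op 2: BEGIN: in_txn=True, pending={}
Op 3: UPDATE b=21 (pending; pending now {b=21})
Op 4: UPDATE e=2 (pending; pending now {b=21, e=2})
Op 5: UPDATE b=12 (pending; pending now {b=12, e=2})
Op 6: COMMIT: merged ['b', 'e'] into committed; committed now {b=12, c=2, e=2}
Op 7: UPDATE b=6 (auto-commit; committed b=6)
Op 8: UPDATE e=30 (auto-commit; committed e=30)
Op 9: BEGIN: in_txn=True, pending={}
Op 10: UPDATE b=17 (pending; pending now {b=17})
Op 11: ROLLBACK: discarded pending ['b']; in_txn=False
Op 12: UPDATE b=19 (auto-commit; committed b=19)
Final committed: {b=19, c=2, e=30}

Answer: 19 2 30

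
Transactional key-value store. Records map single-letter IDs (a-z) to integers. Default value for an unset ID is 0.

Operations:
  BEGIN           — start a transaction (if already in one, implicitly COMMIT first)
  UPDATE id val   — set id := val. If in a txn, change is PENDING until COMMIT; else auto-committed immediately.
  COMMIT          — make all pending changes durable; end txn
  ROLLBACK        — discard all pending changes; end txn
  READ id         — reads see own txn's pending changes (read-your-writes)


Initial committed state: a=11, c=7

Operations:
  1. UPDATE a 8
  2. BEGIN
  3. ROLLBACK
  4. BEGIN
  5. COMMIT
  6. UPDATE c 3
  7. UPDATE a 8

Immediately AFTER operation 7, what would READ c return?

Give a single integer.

Initial committed: {a=11, c=7}
Op 1: UPDATE a=8 (auto-commit; committed a=8)
Op 2: BEGIN: in_txn=True, pending={}
Op 3: ROLLBACK: discarded pending []; in_txn=False
Op 4: BEGIN: in_txn=True, pending={}
Op 5: COMMIT: merged [] into committed; committed now {a=8, c=7}
Op 6: UPDATE c=3 (auto-commit; committed c=3)
Op 7: UPDATE a=8 (auto-commit; committed a=8)
After op 7: visible(c) = 3 (pending={}, committed={a=8, c=3})

Answer: 3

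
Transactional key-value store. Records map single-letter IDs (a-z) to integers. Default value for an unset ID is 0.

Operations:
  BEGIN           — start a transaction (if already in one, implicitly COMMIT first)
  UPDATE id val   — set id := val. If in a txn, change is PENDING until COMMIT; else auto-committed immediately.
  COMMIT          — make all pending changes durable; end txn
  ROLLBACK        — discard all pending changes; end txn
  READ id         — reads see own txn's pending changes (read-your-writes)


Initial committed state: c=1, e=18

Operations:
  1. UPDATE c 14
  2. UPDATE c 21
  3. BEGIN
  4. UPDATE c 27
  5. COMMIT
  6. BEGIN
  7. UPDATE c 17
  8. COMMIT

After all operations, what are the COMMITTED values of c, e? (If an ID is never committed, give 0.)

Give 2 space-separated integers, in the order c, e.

Initial committed: {c=1, e=18}
Op 1: UPDATE c=14 (auto-commit; committed c=14)
Op 2: UPDATE c=21 (auto-commit; committed c=21)
Op 3: BEGIN: in_txn=True, pending={}
Op 4: UPDATE c=27 (pending; pending now {c=27})
Op 5: COMMIT: merged ['c'] into committed; committed now {c=27, e=18}
Op 6: BEGIN: in_txn=True, pending={}
Op 7: UPDATE c=17 (pending; pending now {c=17})
Op 8: COMMIT: merged ['c'] into committed; committed now {c=17, e=18}
Final committed: {c=17, e=18}

Answer: 17 18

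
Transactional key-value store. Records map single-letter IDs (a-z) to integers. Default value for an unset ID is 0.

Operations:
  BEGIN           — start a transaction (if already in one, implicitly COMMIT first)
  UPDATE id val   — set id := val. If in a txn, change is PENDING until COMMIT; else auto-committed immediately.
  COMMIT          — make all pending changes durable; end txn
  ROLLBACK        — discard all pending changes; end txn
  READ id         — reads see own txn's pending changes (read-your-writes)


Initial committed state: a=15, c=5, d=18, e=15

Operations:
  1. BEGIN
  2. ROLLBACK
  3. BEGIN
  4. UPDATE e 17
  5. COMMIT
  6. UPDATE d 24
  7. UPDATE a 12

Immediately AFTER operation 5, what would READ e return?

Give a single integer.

Initial committed: {a=15, c=5, d=18, e=15}
Op 1: BEGIN: in_txn=True, pending={}
Op 2: ROLLBACK: discarded pending []; in_txn=False
Op 3: BEGIN: in_txn=True, pending={}
Op 4: UPDATE e=17 (pending; pending now {e=17})
Op 5: COMMIT: merged ['e'] into committed; committed now {a=15, c=5, d=18, e=17}
After op 5: visible(e) = 17 (pending={}, committed={a=15, c=5, d=18, e=17})

Answer: 17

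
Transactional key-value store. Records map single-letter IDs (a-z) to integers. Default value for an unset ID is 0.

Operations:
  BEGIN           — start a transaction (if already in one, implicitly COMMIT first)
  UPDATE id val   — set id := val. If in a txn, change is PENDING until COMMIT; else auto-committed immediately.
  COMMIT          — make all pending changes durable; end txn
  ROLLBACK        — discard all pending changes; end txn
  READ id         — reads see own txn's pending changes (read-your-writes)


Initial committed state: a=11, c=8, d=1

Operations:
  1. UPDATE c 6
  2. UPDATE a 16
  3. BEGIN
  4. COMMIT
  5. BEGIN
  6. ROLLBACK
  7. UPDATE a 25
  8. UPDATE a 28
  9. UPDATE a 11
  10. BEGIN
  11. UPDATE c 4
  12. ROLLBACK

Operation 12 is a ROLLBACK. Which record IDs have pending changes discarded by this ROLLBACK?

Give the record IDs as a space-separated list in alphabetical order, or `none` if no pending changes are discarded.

Initial committed: {a=11, c=8, d=1}
Op 1: UPDATE c=6 (auto-commit; committed c=6)
Op 2: UPDATE a=16 (auto-commit; committed a=16)
Op 3: BEGIN: in_txn=True, pending={}
Op 4: COMMIT: merged [] into committed; committed now {a=16, c=6, d=1}
Op 5: BEGIN: in_txn=True, pending={}
Op 6: ROLLBACK: discarded pending []; in_txn=False
Op 7: UPDATE a=25 (auto-commit; committed a=25)
Op 8: UPDATE a=28 (auto-commit; committed a=28)
Op 9: UPDATE a=11 (auto-commit; committed a=11)
Op 10: BEGIN: in_txn=True, pending={}
Op 11: UPDATE c=4 (pending; pending now {c=4})
Op 12: ROLLBACK: discarded pending ['c']; in_txn=False
ROLLBACK at op 12 discards: ['c']

Answer: c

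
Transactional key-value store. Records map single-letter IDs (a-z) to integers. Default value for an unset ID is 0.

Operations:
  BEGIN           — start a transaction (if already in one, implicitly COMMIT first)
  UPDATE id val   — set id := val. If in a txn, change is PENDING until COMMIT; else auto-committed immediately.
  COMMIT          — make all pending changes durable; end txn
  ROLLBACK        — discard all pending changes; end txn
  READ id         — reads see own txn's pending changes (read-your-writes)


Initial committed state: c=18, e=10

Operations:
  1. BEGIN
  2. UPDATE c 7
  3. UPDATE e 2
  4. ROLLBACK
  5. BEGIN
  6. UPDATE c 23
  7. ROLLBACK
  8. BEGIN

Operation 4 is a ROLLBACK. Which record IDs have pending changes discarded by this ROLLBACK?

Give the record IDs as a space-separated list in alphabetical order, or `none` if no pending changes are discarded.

Answer: c e

Derivation:
Initial committed: {c=18, e=10}
Op 1: BEGIN: in_txn=True, pending={}
Op 2: UPDATE c=7 (pending; pending now {c=7})
Op 3: UPDATE e=2 (pending; pending now {c=7, e=2})
Op 4: ROLLBACK: discarded pending ['c', 'e']; in_txn=False
Op 5: BEGIN: in_txn=True, pending={}
Op 6: UPDATE c=23 (pending; pending now {c=23})
Op 7: ROLLBACK: discarded pending ['c']; in_txn=False
Op 8: BEGIN: in_txn=True, pending={}
ROLLBACK at op 4 discards: ['c', 'e']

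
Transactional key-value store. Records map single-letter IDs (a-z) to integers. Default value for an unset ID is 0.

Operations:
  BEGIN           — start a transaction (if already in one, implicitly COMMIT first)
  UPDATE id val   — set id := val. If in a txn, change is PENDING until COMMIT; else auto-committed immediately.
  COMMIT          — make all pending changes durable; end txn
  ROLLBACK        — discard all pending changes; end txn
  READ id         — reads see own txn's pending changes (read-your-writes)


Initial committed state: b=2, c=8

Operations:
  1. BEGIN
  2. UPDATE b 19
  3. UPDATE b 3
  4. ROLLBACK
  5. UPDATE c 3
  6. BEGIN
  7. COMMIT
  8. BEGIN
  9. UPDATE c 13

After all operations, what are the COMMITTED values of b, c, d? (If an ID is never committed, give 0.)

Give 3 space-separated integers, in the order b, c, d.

Answer: 2 3 0

Derivation:
Initial committed: {b=2, c=8}
Op 1: BEGIN: in_txn=True, pending={}
Op 2: UPDATE b=19 (pending; pending now {b=19})
Op 3: UPDATE b=3 (pending; pending now {b=3})
Op 4: ROLLBACK: discarded pending ['b']; in_txn=False
Op 5: UPDATE c=3 (auto-commit; committed c=3)
Op 6: BEGIN: in_txn=True, pending={}
Op 7: COMMIT: merged [] into committed; committed now {b=2, c=3}
Op 8: BEGIN: in_txn=True, pending={}
Op 9: UPDATE c=13 (pending; pending now {c=13})
Final committed: {b=2, c=3}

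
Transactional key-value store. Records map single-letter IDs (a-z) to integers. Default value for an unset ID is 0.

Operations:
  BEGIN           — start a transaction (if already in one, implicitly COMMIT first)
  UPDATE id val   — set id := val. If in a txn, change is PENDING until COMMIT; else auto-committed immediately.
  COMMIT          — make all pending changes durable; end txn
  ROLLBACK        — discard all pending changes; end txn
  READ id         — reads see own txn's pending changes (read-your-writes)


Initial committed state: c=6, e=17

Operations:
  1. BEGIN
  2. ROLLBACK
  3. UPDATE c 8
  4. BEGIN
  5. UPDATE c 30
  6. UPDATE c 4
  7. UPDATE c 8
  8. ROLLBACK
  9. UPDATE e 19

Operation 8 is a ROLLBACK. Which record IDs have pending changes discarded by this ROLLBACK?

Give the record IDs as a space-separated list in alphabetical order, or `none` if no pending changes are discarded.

Initial committed: {c=6, e=17}
Op 1: BEGIN: in_txn=True, pending={}
Op 2: ROLLBACK: discarded pending []; in_txn=False
Op 3: UPDATE c=8 (auto-commit; committed c=8)
Op 4: BEGIN: in_txn=True, pending={}
Op 5: UPDATE c=30 (pending; pending now {c=30})
Op 6: UPDATE c=4 (pending; pending now {c=4})
Op 7: UPDATE c=8 (pending; pending now {c=8})
Op 8: ROLLBACK: discarded pending ['c']; in_txn=False
Op 9: UPDATE e=19 (auto-commit; committed e=19)
ROLLBACK at op 8 discards: ['c']

Answer: c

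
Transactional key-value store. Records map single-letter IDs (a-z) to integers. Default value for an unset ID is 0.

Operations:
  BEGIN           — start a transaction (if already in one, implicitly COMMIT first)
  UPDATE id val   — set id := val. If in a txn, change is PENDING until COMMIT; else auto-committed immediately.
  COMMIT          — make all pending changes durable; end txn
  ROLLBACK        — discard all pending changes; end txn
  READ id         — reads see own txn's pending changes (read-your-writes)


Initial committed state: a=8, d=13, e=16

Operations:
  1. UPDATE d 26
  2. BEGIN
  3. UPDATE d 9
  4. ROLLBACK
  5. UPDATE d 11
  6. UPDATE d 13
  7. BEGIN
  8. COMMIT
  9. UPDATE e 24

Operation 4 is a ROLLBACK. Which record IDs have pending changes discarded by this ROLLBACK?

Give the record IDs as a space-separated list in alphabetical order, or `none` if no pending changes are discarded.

Initial committed: {a=8, d=13, e=16}
Op 1: UPDATE d=26 (auto-commit; committed d=26)
Op 2: BEGIN: in_txn=True, pending={}
Op 3: UPDATE d=9 (pending; pending now {d=9})
Op 4: ROLLBACK: discarded pending ['d']; in_txn=False
Op 5: UPDATE d=11 (auto-commit; committed d=11)
Op 6: UPDATE d=13 (auto-commit; committed d=13)
Op 7: BEGIN: in_txn=True, pending={}
Op 8: COMMIT: merged [] into committed; committed now {a=8, d=13, e=16}
Op 9: UPDATE e=24 (auto-commit; committed e=24)
ROLLBACK at op 4 discards: ['d']

Answer: d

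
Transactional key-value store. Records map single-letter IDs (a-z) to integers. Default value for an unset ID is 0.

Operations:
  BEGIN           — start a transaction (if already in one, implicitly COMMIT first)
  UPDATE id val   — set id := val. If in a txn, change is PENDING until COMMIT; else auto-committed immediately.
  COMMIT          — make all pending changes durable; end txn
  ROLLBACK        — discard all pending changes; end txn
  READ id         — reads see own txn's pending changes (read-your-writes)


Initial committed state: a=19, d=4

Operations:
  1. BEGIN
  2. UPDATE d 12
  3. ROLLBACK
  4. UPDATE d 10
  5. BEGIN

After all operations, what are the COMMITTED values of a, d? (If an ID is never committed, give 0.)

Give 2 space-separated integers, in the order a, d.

Answer: 19 10

Derivation:
Initial committed: {a=19, d=4}
Op 1: BEGIN: in_txn=True, pending={}
Op 2: UPDATE d=12 (pending; pending now {d=12})
Op 3: ROLLBACK: discarded pending ['d']; in_txn=False
Op 4: UPDATE d=10 (auto-commit; committed d=10)
Op 5: BEGIN: in_txn=True, pending={}
Final committed: {a=19, d=10}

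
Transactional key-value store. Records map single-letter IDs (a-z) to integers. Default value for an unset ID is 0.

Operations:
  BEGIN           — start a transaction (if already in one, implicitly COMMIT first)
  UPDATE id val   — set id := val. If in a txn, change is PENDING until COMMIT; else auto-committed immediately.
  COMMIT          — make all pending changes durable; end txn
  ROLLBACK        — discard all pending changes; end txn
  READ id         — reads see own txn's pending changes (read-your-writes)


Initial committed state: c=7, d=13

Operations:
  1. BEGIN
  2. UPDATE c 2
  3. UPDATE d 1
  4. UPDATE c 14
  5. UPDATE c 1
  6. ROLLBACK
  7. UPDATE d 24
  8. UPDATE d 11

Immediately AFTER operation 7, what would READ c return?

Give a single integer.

Initial committed: {c=7, d=13}
Op 1: BEGIN: in_txn=True, pending={}
Op 2: UPDATE c=2 (pending; pending now {c=2})
Op 3: UPDATE d=1 (pending; pending now {c=2, d=1})
Op 4: UPDATE c=14 (pending; pending now {c=14, d=1})
Op 5: UPDATE c=1 (pending; pending now {c=1, d=1})
Op 6: ROLLBACK: discarded pending ['c', 'd']; in_txn=False
Op 7: UPDATE d=24 (auto-commit; committed d=24)
After op 7: visible(c) = 7 (pending={}, committed={c=7, d=24})

Answer: 7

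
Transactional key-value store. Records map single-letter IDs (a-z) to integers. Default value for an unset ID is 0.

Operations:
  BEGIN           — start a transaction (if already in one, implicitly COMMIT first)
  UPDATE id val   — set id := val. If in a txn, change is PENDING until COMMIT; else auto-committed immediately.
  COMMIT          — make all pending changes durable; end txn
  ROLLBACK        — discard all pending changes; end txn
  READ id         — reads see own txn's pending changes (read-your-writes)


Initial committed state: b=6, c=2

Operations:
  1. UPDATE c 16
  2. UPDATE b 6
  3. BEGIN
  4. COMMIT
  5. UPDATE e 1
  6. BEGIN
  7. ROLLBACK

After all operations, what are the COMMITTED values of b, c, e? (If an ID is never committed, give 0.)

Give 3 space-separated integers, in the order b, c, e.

Initial committed: {b=6, c=2}
Op 1: UPDATE c=16 (auto-commit; committed c=16)
Op 2: UPDATE b=6 (auto-commit; committed b=6)
Op 3: BEGIN: in_txn=True, pending={}
Op 4: COMMIT: merged [] into committed; committed now {b=6, c=16}
Op 5: UPDATE e=1 (auto-commit; committed e=1)
Op 6: BEGIN: in_txn=True, pending={}
Op 7: ROLLBACK: discarded pending []; in_txn=False
Final committed: {b=6, c=16, e=1}

Answer: 6 16 1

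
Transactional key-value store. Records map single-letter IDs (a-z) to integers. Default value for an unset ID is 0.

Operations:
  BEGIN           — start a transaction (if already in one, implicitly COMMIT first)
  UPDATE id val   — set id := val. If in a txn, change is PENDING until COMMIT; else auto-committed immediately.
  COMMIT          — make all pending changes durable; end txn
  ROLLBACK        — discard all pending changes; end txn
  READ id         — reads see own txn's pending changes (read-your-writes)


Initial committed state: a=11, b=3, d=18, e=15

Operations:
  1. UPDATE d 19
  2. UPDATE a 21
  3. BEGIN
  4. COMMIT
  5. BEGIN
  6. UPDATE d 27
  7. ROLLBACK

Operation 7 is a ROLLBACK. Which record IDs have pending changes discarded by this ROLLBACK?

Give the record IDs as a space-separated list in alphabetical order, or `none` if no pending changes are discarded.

Answer: d

Derivation:
Initial committed: {a=11, b=3, d=18, e=15}
Op 1: UPDATE d=19 (auto-commit; committed d=19)
Op 2: UPDATE a=21 (auto-commit; committed a=21)
Op 3: BEGIN: in_txn=True, pending={}
Op 4: COMMIT: merged [] into committed; committed now {a=21, b=3, d=19, e=15}
Op 5: BEGIN: in_txn=True, pending={}
Op 6: UPDATE d=27 (pending; pending now {d=27})
Op 7: ROLLBACK: discarded pending ['d']; in_txn=False
ROLLBACK at op 7 discards: ['d']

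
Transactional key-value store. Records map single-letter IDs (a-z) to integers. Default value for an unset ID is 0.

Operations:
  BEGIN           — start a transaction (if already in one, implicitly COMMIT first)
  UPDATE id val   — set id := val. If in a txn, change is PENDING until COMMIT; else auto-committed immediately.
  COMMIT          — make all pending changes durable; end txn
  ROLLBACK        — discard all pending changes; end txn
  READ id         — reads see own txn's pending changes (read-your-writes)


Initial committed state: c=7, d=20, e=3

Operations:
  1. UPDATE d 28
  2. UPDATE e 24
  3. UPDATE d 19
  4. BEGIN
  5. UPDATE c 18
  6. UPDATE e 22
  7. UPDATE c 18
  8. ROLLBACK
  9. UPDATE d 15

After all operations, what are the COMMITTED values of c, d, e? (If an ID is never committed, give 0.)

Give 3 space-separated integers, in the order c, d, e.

Initial committed: {c=7, d=20, e=3}
Op 1: UPDATE d=28 (auto-commit; committed d=28)
Op 2: UPDATE e=24 (auto-commit; committed e=24)
Op 3: UPDATE d=19 (auto-commit; committed d=19)
Op 4: BEGIN: in_txn=True, pending={}
Op 5: UPDATE c=18 (pending; pending now {c=18})
Op 6: UPDATE e=22 (pending; pending now {c=18, e=22})
Op 7: UPDATE c=18 (pending; pending now {c=18, e=22})
Op 8: ROLLBACK: discarded pending ['c', 'e']; in_txn=False
Op 9: UPDATE d=15 (auto-commit; committed d=15)
Final committed: {c=7, d=15, e=24}

Answer: 7 15 24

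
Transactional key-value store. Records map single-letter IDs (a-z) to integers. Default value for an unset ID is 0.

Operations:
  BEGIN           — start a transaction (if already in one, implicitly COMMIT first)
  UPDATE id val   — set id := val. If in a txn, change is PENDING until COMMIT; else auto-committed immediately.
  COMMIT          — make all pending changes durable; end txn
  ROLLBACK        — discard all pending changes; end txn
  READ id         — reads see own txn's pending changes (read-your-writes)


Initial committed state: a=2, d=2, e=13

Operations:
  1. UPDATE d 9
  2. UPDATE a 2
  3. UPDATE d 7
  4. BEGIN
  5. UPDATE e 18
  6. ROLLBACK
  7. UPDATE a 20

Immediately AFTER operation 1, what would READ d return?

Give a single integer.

Initial committed: {a=2, d=2, e=13}
Op 1: UPDATE d=9 (auto-commit; committed d=9)
After op 1: visible(d) = 9 (pending={}, committed={a=2, d=9, e=13})

Answer: 9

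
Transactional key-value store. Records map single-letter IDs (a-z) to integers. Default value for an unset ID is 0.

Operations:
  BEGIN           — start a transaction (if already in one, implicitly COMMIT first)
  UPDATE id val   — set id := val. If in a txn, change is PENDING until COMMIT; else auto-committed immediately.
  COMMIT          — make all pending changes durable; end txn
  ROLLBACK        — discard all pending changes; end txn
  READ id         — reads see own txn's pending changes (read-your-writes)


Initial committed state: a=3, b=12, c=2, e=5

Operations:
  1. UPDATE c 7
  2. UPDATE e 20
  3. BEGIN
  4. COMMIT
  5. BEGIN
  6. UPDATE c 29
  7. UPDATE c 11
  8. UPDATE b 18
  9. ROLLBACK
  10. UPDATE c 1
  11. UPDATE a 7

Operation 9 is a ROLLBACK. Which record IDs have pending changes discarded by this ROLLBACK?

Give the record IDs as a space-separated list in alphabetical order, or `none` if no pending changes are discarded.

Answer: b c

Derivation:
Initial committed: {a=3, b=12, c=2, e=5}
Op 1: UPDATE c=7 (auto-commit; committed c=7)
Op 2: UPDATE e=20 (auto-commit; committed e=20)
Op 3: BEGIN: in_txn=True, pending={}
Op 4: COMMIT: merged [] into committed; committed now {a=3, b=12, c=7, e=20}
Op 5: BEGIN: in_txn=True, pending={}
Op 6: UPDATE c=29 (pending; pending now {c=29})
Op 7: UPDATE c=11 (pending; pending now {c=11})
Op 8: UPDATE b=18 (pending; pending now {b=18, c=11})
Op 9: ROLLBACK: discarded pending ['b', 'c']; in_txn=False
Op 10: UPDATE c=1 (auto-commit; committed c=1)
Op 11: UPDATE a=7 (auto-commit; committed a=7)
ROLLBACK at op 9 discards: ['b', 'c']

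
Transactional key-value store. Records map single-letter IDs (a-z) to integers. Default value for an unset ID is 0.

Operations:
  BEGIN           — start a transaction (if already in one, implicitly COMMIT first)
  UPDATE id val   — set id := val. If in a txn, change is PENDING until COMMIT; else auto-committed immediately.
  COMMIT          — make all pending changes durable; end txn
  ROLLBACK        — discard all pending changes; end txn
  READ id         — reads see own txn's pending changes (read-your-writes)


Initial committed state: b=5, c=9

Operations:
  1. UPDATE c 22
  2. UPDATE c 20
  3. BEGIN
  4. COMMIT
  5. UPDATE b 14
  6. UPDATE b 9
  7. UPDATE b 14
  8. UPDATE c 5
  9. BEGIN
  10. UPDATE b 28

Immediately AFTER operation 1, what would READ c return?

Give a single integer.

Initial committed: {b=5, c=9}
Op 1: UPDATE c=22 (auto-commit; committed c=22)
After op 1: visible(c) = 22 (pending={}, committed={b=5, c=22})

Answer: 22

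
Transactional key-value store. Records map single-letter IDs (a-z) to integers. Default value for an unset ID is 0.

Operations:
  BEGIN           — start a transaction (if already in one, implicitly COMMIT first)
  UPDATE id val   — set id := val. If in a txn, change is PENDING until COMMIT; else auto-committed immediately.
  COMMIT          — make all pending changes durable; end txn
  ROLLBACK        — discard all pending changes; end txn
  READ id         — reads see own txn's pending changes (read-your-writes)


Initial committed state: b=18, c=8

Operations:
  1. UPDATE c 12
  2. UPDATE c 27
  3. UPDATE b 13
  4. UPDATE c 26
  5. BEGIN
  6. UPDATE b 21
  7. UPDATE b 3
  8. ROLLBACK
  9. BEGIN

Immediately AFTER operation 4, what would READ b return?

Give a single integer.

Initial committed: {b=18, c=8}
Op 1: UPDATE c=12 (auto-commit; committed c=12)
Op 2: UPDATE c=27 (auto-commit; committed c=27)
Op 3: UPDATE b=13 (auto-commit; committed b=13)
Op 4: UPDATE c=26 (auto-commit; committed c=26)
After op 4: visible(b) = 13 (pending={}, committed={b=13, c=26})

Answer: 13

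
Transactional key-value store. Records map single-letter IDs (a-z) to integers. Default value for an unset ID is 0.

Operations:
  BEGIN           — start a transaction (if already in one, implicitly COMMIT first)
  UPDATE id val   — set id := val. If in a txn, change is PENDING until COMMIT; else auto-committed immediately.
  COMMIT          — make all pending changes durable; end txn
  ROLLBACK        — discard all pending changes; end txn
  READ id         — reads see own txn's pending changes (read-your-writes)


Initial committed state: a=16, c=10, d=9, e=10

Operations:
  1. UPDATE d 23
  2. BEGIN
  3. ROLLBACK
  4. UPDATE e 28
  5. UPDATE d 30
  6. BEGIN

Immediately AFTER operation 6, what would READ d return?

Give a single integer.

Answer: 30

Derivation:
Initial committed: {a=16, c=10, d=9, e=10}
Op 1: UPDATE d=23 (auto-commit; committed d=23)
Op 2: BEGIN: in_txn=True, pending={}
Op 3: ROLLBACK: discarded pending []; in_txn=False
Op 4: UPDATE e=28 (auto-commit; committed e=28)
Op 5: UPDATE d=30 (auto-commit; committed d=30)
Op 6: BEGIN: in_txn=True, pending={}
After op 6: visible(d) = 30 (pending={}, committed={a=16, c=10, d=30, e=28})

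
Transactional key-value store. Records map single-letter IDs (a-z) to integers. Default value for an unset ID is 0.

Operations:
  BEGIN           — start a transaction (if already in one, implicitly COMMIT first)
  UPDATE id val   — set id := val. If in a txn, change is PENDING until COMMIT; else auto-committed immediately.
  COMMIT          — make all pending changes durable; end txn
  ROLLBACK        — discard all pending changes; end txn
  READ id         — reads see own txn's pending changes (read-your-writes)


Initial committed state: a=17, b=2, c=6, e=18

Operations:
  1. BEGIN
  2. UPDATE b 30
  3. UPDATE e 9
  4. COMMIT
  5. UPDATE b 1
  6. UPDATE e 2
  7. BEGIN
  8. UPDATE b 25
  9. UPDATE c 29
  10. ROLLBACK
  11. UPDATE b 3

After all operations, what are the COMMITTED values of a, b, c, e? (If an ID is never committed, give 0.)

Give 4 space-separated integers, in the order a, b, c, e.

Initial committed: {a=17, b=2, c=6, e=18}
Op 1: BEGIN: in_txn=True, pending={}
Op 2: UPDATE b=30 (pending; pending now {b=30})
Op 3: UPDATE e=9 (pending; pending now {b=30, e=9})
Op 4: COMMIT: merged ['b', 'e'] into committed; committed now {a=17, b=30, c=6, e=9}
Op 5: UPDATE b=1 (auto-commit; committed b=1)
Op 6: UPDATE e=2 (auto-commit; committed e=2)
Op 7: BEGIN: in_txn=True, pending={}
Op 8: UPDATE b=25 (pending; pending now {b=25})
Op 9: UPDATE c=29 (pending; pending now {b=25, c=29})
Op 10: ROLLBACK: discarded pending ['b', 'c']; in_txn=False
Op 11: UPDATE b=3 (auto-commit; committed b=3)
Final committed: {a=17, b=3, c=6, e=2}

Answer: 17 3 6 2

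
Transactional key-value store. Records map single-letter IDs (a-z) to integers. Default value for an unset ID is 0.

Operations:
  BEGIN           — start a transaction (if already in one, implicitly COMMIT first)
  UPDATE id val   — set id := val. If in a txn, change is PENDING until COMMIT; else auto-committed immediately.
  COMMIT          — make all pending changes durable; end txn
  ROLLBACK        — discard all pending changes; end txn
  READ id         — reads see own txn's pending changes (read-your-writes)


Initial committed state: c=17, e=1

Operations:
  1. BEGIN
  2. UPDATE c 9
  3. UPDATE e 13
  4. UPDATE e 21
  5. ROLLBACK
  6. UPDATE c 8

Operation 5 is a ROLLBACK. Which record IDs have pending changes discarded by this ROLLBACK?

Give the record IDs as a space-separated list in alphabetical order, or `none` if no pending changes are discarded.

Answer: c e

Derivation:
Initial committed: {c=17, e=1}
Op 1: BEGIN: in_txn=True, pending={}
Op 2: UPDATE c=9 (pending; pending now {c=9})
Op 3: UPDATE e=13 (pending; pending now {c=9, e=13})
Op 4: UPDATE e=21 (pending; pending now {c=9, e=21})
Op 5: ROLLBACK: discarded pending ['c', 'e']; in_txn=False
Op 6: UPDATE c=8 (auto-commit; committed c=8)
ROLLBACK at op 5 discards: ['c', 'e']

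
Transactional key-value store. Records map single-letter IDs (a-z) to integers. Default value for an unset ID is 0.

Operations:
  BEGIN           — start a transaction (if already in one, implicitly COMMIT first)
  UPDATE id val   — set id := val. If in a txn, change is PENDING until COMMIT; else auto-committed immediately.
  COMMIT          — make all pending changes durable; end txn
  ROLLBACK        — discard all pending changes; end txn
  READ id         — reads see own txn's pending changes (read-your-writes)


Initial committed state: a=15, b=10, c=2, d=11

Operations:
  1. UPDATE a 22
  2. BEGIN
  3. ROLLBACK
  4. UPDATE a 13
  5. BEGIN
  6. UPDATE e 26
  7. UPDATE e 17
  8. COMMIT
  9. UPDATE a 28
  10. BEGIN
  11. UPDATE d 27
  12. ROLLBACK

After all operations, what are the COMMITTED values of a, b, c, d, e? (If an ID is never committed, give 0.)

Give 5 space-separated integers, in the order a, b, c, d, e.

Initial committed: {a=15, b=10, c=2, d=11}
Op 1: UPDATE a=22 (auto-commit; committed a=22)
Op 2: BEGIN: in_txn=True, pending={}
Op 3: ROLLBACK: discarded pending []; in_txn=False
Op 4: UPDATE a=13 (auto-commit; committed a=13)
Op 5: BEGIN: in_txn=True, pending={}
Op 6: UPDATE e=26 (pending; pending now {e=26})
Op 7: UPDATE e=17 (pending; pending now {e=17})
Op 8: COMMIT: merged ['e'] into committed; committed now {a=13, b=10, c=2, d=11, e=17}
Op 9: UPDATE a=28 (auto-commit; committed a=28)
Op 10: BEGIN: in_txn=True, pending={}
Op 11: UPDATE d=27 (pending; pending now {d=27})
Op 12: ROLLBACK: discarded pending ['d']; in_txn=False
Final committed: {a=28, b=10, c=2, d=11, e=17}

Answer: 28 10 2 11 17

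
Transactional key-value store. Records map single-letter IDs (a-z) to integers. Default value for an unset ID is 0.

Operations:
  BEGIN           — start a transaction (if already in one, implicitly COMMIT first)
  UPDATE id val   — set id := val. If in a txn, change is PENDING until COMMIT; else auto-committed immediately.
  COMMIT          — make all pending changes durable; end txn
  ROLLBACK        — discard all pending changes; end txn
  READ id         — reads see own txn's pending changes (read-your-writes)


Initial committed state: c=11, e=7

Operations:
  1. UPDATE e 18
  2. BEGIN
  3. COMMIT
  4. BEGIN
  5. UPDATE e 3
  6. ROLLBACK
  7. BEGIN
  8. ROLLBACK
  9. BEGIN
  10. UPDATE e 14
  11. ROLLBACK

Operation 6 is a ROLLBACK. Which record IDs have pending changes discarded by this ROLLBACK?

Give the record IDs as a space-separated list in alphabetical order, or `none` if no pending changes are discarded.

Initial committed: {c=11, e=7}
Op 1: UPDATE e=18 (auto-commit; committed e=18)
Op 2: BEGIN: in_txn=True, pending={}
Op 3: COMMIT: merged [] into committed; committed now {c=11, e=18}
Op 4: BEGIN: in_txn=True, pending={}
Op 5: UPDATE e=3 (pending; pending now {e=3})
Op 6: ROLLBACK: discarded pending ['e']; in_txn=False
Op 7: BEGIN: in_txn=True, pending={}
Op 8: ROLLBACK: discarded pending []; in_txn=False
Op 9: BEGIN: in_txn=True, pending={}
Op 10: UPDATE e=14 (pending; pending now {e=14})
Op 11: ROLLBACK: discarded pending ['e']; in_txn=False
ROLLBACK at op 6 discards: ['e']

Answer: e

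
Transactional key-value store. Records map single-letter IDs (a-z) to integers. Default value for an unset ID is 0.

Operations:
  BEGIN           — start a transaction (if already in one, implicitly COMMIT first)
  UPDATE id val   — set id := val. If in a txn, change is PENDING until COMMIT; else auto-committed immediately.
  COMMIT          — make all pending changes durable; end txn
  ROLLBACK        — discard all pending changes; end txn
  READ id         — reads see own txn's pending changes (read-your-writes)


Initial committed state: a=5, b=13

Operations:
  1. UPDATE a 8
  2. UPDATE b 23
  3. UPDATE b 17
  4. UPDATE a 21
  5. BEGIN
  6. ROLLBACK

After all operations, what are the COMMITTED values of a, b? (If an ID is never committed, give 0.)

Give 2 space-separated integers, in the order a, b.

Initial committed: {a=5, b=13}
Op 1: UPDATE a=8 (auto-commit; committed a=8)
Op 2: UPDATE b=23 (auto-commit; committed b=23)
Op 3: UPDATE b=17 (auto-commit; committed b=17)
Op 4: UPDATE a=21 (auto-commit; committed a=21)
Op 5: BEGIN: in_txn=True, pending={}
Op 6: ROLLBACK: discarded pending []; in_txn=False
Final committed: {a=21, b=17}

Answer: 21 17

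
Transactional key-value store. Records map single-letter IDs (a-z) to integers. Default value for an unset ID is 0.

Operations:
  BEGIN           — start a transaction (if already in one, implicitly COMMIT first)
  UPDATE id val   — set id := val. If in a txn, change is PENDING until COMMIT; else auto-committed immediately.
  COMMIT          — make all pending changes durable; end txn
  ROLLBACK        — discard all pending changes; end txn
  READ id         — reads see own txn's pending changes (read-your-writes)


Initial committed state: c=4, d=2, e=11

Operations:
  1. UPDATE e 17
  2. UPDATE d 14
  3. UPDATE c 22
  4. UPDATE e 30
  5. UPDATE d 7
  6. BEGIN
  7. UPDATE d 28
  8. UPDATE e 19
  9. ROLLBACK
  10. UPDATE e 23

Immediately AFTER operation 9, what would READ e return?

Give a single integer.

Answer: 30

Derivation:
Initial committed: {c=4, d=2, e=11}
Op 1: UPDATE e=17 (auto-commit; committed e=17)
Op 2: UPDATE d=14 (auto-commit; committed d=14)
Op 3: UPDATE c=22 (auto-commit; committed c=22)
Op 4: UPDATE e=30 (auto-commit; committed e=30)
Op 5: UPDATE d=7 (auto-commit; committed d=7)
Op 6: BEGIN: in_txn=True, pending={}
Op 7: UPDATE d=28 (pending; pending now {d=28})
Op 8: UPDATE e=19 (pending; pending now {d=28, e=19})
Op 9: ROLLBACK: discarded pending ['d', 'e']; in_txn=False
After op 9: visible(e) = 30 (pending={}, committed={c=22, d=7, e=30})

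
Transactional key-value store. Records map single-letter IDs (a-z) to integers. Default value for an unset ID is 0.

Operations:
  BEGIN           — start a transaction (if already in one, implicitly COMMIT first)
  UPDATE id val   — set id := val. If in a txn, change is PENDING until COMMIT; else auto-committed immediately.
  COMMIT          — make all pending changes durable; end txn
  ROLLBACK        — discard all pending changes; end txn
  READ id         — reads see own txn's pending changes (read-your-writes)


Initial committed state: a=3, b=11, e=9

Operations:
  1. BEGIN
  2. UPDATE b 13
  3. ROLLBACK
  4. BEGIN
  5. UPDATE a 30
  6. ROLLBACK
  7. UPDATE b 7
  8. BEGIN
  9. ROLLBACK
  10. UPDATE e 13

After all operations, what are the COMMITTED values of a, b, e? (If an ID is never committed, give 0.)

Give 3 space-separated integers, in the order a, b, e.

Initial committed: {a=3, b=11, e=9}
Op 1: BEGIN: in_txn=True, pending={}
Op 2: UPDATE b=13 (pending; pending now {b=13})
Op 3: ROLLBACK: discarded pending ['b']; in_txn=False
Op 4: BEGIN: in_txn=True, pending={}
Op 5: UPDATE a=30 (pending; pending now {a=30})
Op 6: ROLLBACK: discarded pending ['a']; in_txn=False
Op 7: UPDATE b=7 (auto-commit; committed b=7)
Op 8: BEGIN: in_txn=True, pending={}
Op 9: ROLLBACK: discarded pending []; in_txn=False
Op 10: UPDATE e=13 (auto-commit; committed e=13)
Final committed: {a=3, b=7, e=13}

Answer: 3 7 13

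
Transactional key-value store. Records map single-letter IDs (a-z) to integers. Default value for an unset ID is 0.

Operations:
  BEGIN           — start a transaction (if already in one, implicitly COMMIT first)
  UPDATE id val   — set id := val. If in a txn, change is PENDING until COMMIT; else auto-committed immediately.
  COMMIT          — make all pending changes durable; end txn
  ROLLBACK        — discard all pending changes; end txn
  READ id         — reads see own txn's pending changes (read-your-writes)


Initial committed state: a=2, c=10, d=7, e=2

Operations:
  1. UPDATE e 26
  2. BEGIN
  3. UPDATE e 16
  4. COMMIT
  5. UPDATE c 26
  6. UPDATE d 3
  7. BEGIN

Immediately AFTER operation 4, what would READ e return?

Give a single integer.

Initial committed: {a=2, c=10, d=7, e=2}
Op 1: UPDATE e=26 (auto-commit; committed e=26)
Op 2: BEGIN: in_txn=True, pending={}
Op 3: UPDATE e=16 (pending; pending now {e=16})
Op 4: COMMIT: merged ['e'] into committed; committed now {a=2, c=10, d=7, e=16}
After op 4: visible(e) = 16 (pending={}, committed={a=2, c=10, d=7, e=16})

Answer: 16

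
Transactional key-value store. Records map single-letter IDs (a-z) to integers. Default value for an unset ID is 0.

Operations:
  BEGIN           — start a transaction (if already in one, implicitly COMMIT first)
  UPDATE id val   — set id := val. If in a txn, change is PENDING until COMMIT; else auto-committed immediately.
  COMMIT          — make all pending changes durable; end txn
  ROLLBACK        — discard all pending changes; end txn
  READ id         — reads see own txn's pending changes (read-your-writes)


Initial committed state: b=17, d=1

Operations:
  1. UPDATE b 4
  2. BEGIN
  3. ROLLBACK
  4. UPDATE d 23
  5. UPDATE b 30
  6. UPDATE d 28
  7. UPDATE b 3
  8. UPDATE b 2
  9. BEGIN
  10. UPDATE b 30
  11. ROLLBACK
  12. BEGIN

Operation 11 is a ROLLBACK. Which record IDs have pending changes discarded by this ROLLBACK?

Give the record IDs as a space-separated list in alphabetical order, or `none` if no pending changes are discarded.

Initial committed: {b=17, d=1}
Op 1: UPDATE b=4 (auto-commit; committed b=4)
Op 2: BEGIN: in_txn=True, pending={}
Op 3: ROLLBACK: discarded pending []; in_txn=False
Op 4: UPDATE d=23 (auto-commit; committed d=23)
Op 5: UPDATE b=30 (auto-commit; committed b=30)
Op 6: UPDATE d=28 (auto-commit; committed d=28)
Op 7: UPDATE b=3 (auto-commit; committed b=3)
Op 8: UPDATE b=2 (auto-commit; committed b=2)
Op 9: BEGIN: in_txn=True, pending={}
Op 10: UPDATE b=30 (pending; pending now {b=30})
Op 11: ROLLBACK: discarded pending ['b']; in_txn=False
Op 12: BEGIN: in_txn=True, pending={}
ROLLBACK at op 11 discards: ['b']

Answer: b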